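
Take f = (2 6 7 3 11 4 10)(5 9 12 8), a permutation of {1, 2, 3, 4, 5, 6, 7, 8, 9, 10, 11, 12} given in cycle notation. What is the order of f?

28

The cycle type of f is (7, 4, 1).
Since disjoint cycles commute, ord(f) = lcm(7, 4) = 28.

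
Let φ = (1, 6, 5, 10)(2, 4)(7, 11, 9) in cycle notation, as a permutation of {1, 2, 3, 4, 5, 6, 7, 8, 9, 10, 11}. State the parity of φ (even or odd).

even

The cycle lengths are 4, 3, 2, 1, 1.
A cycle of length ℓ contributes ℓ−1 transpositions, so φ is a product of 3 + 2 + 1 = 6 transpositions — even.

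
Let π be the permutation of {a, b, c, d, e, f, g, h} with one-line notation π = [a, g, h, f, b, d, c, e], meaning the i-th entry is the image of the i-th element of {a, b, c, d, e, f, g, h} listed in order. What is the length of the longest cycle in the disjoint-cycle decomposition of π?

5

Decomposing into disjoint cycles gives (b g c h e)(d f); the longest has length 5.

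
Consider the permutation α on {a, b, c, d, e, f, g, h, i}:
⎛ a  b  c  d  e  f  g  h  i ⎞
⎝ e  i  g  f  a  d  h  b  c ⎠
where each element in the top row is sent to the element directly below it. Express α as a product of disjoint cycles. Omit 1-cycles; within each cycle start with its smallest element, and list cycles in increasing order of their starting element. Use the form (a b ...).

(a e)(b i c g h)(d f)

From a: a → e → a, closing the cycle (a e).
Continuing from each remaining unvisited element yields (a e)(b i c g h)(d f).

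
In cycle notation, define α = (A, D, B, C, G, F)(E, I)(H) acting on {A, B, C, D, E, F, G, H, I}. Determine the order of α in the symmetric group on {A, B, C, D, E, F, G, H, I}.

The disjoint cycles have lengths 6, 2, 1.
Since disjoint cycles commute, ord(α) = lcm(6, 2) = 6.

6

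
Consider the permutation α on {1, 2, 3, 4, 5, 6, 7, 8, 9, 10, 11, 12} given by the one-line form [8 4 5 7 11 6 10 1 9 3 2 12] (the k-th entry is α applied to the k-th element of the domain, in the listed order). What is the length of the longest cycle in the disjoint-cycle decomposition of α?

Decomposing into disjoint cycles gives (1 8)(2 4 7 10 3 5 11); the longest has length 7.

7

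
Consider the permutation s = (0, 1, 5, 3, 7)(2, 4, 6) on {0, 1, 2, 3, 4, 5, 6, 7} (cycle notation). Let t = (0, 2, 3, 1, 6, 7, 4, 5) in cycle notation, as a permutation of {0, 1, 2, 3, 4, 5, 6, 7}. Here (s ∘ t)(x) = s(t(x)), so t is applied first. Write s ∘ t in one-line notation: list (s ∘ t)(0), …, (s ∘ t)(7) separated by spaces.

Chase each element through t then s: 0 → 2 → 4; 1 → 6 → 2; 2 → 3 → 7; 3 → 1 → 5; 4 → 5 → 3; 5 → 0 → 1; 6 → 7 → 0; 7 → 4 → 6.
Collecting the images, s ∘ t = [4 2 7 5 3 1 0 6].

4 2 7 5 3 1 0 6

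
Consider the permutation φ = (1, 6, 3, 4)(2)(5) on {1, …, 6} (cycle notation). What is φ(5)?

5

The 1-cycle (5) fixes 5, so φ(5) = 5.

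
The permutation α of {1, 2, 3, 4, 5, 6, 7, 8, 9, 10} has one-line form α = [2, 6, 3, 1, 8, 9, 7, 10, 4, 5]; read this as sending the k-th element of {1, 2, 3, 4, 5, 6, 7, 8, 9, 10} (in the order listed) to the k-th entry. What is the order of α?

Decomposing into disjoint cycles gives cycle lengths 5, 3, 1, 1.
The order is lcm(5, 3) = 15.

15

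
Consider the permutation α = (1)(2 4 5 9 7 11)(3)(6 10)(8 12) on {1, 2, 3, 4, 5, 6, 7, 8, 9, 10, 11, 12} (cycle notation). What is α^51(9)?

2

9 lies in the 6-cycle (2 4 5 9 7 11).
Powers repeat with period 6 on this cycle, and 51 mod 6 = 3, so α^51(9) = α^3(9).
Stepping 3 places around the cycle: 9 → 7 → 11 → 2.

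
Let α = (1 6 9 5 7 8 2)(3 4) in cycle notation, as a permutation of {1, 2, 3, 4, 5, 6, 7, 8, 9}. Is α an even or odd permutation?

The cycle lengths are 7, 2.
A cycle of length ℓ contributes ℓ−1 transpositions, so α is a product of 6 + 1 = 7 transpositions — odd.

odd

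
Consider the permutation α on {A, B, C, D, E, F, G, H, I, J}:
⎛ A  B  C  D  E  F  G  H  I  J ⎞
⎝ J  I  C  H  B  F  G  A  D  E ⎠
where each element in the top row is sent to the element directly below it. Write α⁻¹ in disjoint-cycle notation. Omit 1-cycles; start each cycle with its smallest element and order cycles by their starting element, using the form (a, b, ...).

First write α in disjoint cycles: (A, J, E, B, I, D, H).
The inverse reverses every cycle; in canonical form, α⁻¹ = (A, H, D, I, B, E, J).

(A, H, D, I, B, E, J)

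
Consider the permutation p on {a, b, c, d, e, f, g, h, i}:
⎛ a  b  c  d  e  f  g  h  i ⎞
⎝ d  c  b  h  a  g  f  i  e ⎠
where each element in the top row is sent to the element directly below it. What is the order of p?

Decomposing into disjoint cycles gives cycle lengths 5, 2, 2.
Since disjoint cycles commute, ord(p) = lcm(5, 2, 2) = 10.

10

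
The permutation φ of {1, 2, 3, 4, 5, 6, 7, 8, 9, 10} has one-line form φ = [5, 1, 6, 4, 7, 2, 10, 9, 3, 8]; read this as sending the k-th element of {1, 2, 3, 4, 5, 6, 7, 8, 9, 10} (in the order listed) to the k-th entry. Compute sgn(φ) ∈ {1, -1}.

1

In disjoint-cycle form the cycle lengths are 9, 1.
A cycle of length ℓ contributes ℓ−1 transpositions, so φ is a product of 8 transpositions — even.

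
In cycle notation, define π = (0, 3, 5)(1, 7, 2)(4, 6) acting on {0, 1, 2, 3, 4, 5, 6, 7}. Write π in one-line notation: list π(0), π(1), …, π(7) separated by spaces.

3 7 1 5 6 0 4 2

Each element maps to the next entry in its cycle (wrapping to the front): 0→3, 1→7, 2→1, 3→5, 4→6, 5→0, 6→4, 7→2.
Listing these in domain order gives 3 7 1 5 6 0 4 2.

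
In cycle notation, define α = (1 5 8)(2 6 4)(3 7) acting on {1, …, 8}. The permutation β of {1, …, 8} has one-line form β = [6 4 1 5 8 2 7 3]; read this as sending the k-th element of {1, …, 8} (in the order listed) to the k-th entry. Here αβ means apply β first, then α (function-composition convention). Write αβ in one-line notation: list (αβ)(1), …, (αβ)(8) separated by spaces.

Chase each element through β then α: 1 → 6 → 4; 2 → 4 → 2; 3 → 1 → 5; 4 → 5 → 8; 5 → 8 → 1; 6 → 2 → 6; 7 → 7 → 3; 8 → 3 → 7.
So αβ in one-line form is 4 2 5 8 1 6 3 7.

4 2 5 8 1 6 3 7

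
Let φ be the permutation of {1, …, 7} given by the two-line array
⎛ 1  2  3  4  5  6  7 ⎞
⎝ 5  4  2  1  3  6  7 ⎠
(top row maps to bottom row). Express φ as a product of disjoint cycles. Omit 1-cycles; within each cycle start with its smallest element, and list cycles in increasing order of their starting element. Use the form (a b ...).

From 1: 1 → 5 → 3 → 2 → 4 → 1, closing the cycle (1 5 3 2 4).
Repeating from the next unused element and collecting all non-trivial cycles gives (1 5 3 2 4).

(1 5 3 2 4)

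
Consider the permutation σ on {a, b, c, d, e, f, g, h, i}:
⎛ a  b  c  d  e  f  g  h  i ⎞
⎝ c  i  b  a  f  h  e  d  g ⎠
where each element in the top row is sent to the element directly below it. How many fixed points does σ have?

No element satisfies σ(x) = x, so there are 0 fixed points.

0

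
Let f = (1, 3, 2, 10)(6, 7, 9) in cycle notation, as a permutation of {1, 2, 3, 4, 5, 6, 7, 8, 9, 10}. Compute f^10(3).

3 lies in the 4-cycle (1, 3, 2, 10).
On a 4-cycle, f^4 is the identity, so f^10 = f^2 there (10 ≡ 2 mod 4).
Stepping 2 places around the cycle: 3 → 2 → 10.

10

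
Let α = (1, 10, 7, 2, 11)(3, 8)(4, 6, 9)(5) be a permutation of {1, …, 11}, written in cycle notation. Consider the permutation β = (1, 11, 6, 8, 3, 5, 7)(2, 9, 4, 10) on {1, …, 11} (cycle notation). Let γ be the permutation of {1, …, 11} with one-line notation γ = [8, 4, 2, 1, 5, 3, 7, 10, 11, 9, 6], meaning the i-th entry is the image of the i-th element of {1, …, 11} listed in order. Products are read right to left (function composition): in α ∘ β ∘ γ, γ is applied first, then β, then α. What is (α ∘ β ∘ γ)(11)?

3

Apply the permutations in order: γ(11) = 6, then β(6) = 8, then α(8) = 3. So (α ∘ β ∘ γ)(11) = 3.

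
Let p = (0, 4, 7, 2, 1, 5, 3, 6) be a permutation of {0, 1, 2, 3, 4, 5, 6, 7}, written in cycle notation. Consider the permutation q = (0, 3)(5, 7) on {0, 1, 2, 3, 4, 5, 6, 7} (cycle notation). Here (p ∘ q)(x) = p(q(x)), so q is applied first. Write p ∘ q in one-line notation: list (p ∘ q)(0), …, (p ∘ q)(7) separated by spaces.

6 5 1 4 7 2 0 3

(p ∘ q)(x) = p(q(x)). Computing each image: p(q(0)) = p(3) = 6, p(q(1)) = p(1) = 5, p(q(2)) = p(2) = 1, p(q(3)) = p(0) = 4, p(q(4)) = p(4) = 7, p(q(5)) = p(7) = 2, p(q(6)) = p(6) = 0, p(q(7)) = p(5) = 3.
Hence p ∘ q = [6 5 1 4 7 2 0 3].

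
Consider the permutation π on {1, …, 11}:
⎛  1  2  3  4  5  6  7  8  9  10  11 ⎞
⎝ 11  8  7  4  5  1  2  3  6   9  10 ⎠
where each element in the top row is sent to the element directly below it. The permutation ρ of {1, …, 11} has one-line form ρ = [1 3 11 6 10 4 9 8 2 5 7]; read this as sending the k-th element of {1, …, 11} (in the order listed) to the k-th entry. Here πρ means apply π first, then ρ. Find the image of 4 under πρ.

First apply π: π(4) = 4, then ρ(4) = 6. Thus (πρ)(4) = 6.

6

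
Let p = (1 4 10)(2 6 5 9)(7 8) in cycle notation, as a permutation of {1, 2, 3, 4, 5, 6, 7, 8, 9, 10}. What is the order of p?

The cycle type of p is (4, 3, 2, 1).
The order is lcm(4, 3, 2) = 12.

12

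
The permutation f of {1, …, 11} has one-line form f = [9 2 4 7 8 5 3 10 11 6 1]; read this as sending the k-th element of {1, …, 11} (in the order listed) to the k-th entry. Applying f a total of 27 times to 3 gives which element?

3

Tracing 3 → 4 → … returns to 3 after 3 steps, so 3 lies in a 3-cycle (3 4 7).
On a 3-cycle, f^3 is the identity, so f^27 = f^0 there (27 ≡ 0 mod 3).
So f^27(3) = 3.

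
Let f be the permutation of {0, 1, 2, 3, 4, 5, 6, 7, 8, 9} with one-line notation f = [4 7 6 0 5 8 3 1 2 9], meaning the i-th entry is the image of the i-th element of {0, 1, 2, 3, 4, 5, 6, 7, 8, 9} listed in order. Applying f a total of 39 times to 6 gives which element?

Tracing 6 → 3 → … returns to 6 after 7 steps, so 6 lies in a 7-cycle (0 4 5 8 2 6 3).
On a 7-cycle, f^7 is the identity, so f^39 = f^4 there (39 ≡ 4 mod 7).
Stepping 4 places around the cycle: 6 → 3 → 0 → 4 → 5.

5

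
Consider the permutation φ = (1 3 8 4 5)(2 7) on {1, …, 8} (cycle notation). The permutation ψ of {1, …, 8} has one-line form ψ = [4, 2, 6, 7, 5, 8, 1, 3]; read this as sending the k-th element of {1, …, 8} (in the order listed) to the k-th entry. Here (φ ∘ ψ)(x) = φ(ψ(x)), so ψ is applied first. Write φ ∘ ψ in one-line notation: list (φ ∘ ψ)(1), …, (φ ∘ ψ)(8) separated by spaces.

(φ ∘ ψ)(x) = φ(ψ(x)). Computing each image: φ(ψ(1)) = φ(4) = 5, φ(ψ(2)) = φ(2) = 7, φ(ψ(3)) = φ(6) = 6, φ(ψ(4)) = φ(7) = 2, φ(ψ(5)) = φ(5) = 1, φ(ψ(6)) = φ(8) = 4, φ(ψ(7)) = φ(1) = 3, φ(ψ(8)) = φ(3) = 8.
Hence φ ∘ ψ = [5 7 6 2 1 4 3 8].

5 7 6 2 1 4 3 8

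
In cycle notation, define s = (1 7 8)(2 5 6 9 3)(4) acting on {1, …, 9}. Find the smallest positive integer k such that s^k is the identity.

The disjoint cycles have lengths 5, 3, 1.
The order is lcm(5, 3) = 15.

15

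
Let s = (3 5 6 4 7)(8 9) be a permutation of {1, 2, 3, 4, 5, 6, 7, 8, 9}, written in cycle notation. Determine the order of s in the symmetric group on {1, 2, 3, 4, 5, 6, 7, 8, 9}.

The cycle type of s is (5, 2, 1, 1).
The order is lcm(5, 2) = 10.

10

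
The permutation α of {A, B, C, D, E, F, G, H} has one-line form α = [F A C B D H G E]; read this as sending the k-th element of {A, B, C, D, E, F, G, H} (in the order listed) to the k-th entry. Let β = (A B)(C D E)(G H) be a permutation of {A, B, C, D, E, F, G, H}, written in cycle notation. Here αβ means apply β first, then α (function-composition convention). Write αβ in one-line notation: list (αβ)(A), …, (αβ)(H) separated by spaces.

(αβ)(x) = α(β(x)). Computing each image: α(β(A)) = α(B) = A, α(β(B)) = α(A) = F, α(β(C)) = α(D) = B, α(β(D)) = α(E) = D, α(β(E)) = α(C) = C, α(β(F)) = α(F) = H, α(β(G)) = α(H) = E, α(β(H)) = α(G) = G.
Hence αβ = [A F B D C H E G].

A F B D C H E G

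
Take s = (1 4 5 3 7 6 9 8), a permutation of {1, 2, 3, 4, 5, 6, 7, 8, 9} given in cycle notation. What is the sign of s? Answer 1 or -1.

The cycle lengths are 8, 1.
A cycle of length ℓ contributes ℓ−1 transpositions, so s is a product of 7 transpositions — odd.

-1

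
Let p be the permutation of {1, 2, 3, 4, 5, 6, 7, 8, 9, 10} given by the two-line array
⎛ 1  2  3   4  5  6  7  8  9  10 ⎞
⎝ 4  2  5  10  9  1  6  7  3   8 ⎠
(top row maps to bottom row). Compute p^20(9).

5

Tracing 9 → 3 → … returns to 9 after 3 steps, so 9 lies in a 3-cycle (3 5 9).
On a 3-cycle, p^3 is the identity, so p^20 = p^2 there (20 ≡ 2 mod 3).
Stepping 2 places around the cycle: 9 → 3 → 5.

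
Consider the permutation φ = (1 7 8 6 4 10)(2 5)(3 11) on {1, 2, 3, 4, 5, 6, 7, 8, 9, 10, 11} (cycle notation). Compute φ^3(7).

7 lies in the 6-cycle (1 7 8 6 4 10).
Advancing 3 steps from 7: 7 → 8 → 6 → 4.

4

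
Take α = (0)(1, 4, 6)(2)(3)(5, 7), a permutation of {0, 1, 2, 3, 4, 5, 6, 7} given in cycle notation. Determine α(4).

6

Within (1, 4, 6), 4 ↦ 6.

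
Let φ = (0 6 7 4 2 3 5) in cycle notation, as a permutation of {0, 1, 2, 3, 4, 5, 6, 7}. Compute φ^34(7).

6

7 lies in the 7-cycle (0 6 7 4 2 3 5).
Since the cycle has length 7, φ^34 acts on it the same as φ^6 (34 mod 7 = 6).
Advancing 6 steps from 7: 7 → 4 → 2 → 3 → 5 → 0 → 6.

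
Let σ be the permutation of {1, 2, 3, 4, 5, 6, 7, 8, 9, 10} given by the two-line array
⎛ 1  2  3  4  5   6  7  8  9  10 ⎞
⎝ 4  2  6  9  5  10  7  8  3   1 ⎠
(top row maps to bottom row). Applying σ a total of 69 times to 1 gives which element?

3

Tracing 1 → 4 → … returns to 1 after 6 steps, so 1 lies in a 6-cycle (1, 4, 9, 3, 6, 10).
Since the cycle has length 6, σ^69 acts on it the same as σ^3 (69 mod 6 = 3).
Stepping 3 places around the cycle: 1 → 4 → 9 → 3.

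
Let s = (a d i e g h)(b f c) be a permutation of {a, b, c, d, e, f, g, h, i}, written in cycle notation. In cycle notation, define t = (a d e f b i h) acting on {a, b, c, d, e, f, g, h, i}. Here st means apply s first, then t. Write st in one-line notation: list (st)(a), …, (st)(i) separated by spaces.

(st)(x) = t(s(x)). Computing each image: t(s(a)) = t(d) = e, t(s(b)) = t(f) = b, t(s(c)) = t(b) = i, t(s(d)) = t(i) = h, t(s(e)) = t(g) = g, t(s(f)) = t(c) = c, t(s(g)) = t(h) = a, t(s(h)) = t(a) = d, t(s(i)) = t(e) = f.
Hence st = [e b i h g c a d f].

e b i h g c a d f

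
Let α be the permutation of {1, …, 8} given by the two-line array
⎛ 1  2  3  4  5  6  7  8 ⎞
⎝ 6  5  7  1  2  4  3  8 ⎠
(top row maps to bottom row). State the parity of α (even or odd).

even

In disjoint-cycle form the cycle lengths are 3, 2, 2, 1.
A cycle is odd iff its length is even; α has 2 even-length cycles, so sgn(α) = (−1)^2 and α is even.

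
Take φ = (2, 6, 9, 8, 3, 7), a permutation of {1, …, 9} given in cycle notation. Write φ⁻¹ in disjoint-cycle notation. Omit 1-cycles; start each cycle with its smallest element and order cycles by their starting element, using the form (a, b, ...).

(2, 7, 3, 8, 9, 6)

If φ sends a → b within a cycle, φ⁻¹ sends b → a; equivalently, reverse each cycle.
Reversing each cycle of φ and rotating so the smallest element leads gives (2, 7, 3, 8, 9, 6).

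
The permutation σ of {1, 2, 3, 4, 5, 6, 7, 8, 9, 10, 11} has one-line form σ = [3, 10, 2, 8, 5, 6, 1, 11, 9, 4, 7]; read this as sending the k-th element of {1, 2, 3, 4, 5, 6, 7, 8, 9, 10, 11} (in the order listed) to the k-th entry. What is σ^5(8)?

2

Tracing 8 → 11 → … returns to 8 after 8 steps, so 8 lies in an 8-cycle (1 3 2 10 4 8 11 7).
Stepping 5 places around the cycle: 8 → 11 → 7 → 1 → 3 → 2.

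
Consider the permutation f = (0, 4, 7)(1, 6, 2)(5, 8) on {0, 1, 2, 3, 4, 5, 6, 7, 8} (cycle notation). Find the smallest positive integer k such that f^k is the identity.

6

The cycle type of f is (3, 3, 2, 1).
The order is lcm(3, 3, 2) = 6.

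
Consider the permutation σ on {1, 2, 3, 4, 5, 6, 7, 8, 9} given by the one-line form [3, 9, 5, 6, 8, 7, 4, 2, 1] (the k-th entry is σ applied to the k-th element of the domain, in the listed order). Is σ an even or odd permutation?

odd

In disjoint-cycle form the cycle lengths are 6, 3.
A cycle is odd iff its length is even; σ has 1 even-length cycle, so sgn(σ) = (−1)^1 and σ is odd.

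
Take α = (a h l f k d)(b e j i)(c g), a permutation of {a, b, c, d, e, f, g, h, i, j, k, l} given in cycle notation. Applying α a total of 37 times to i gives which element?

b

i lies in the 4-cycle (b e j i).
Powers repeat with period 4 on this cycle, and 37 mod 4 = 1, so α^37(i) = α^1(i).
Stepping 1 place around the cycle: i → b.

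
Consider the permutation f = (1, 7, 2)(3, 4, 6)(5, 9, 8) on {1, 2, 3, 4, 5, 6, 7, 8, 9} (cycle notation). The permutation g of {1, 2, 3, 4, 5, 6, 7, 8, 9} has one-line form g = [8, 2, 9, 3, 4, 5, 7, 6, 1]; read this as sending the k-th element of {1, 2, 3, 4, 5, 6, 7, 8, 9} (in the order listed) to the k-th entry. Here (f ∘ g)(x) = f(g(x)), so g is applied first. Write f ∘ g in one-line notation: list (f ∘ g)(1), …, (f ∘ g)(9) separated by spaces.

5 1 8 4 6 9 2 3 7

For each element, apply g then f: 1 → 8 → 5; 2 → 2 → 1; 3 → 9 → 8; 4 → 3 → 4; 5 → 4 → 6; 6 → 5 → 9; 7 → 7 → 2; 8 → 6 → 3; 9 → 1 → 7.
Collecting the images, f ∘ g = [5 1 8 4 6 9 2 3 7].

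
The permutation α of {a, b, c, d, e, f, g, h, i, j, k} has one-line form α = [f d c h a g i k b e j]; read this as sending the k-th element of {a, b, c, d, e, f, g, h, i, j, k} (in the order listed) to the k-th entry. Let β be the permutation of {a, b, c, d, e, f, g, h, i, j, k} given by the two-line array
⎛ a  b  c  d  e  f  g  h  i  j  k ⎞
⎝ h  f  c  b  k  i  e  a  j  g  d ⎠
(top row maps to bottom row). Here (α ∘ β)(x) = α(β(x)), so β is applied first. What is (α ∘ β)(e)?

j

β(e) = k, then α(k) = j; composing gives (α ∘ β)(e) = j.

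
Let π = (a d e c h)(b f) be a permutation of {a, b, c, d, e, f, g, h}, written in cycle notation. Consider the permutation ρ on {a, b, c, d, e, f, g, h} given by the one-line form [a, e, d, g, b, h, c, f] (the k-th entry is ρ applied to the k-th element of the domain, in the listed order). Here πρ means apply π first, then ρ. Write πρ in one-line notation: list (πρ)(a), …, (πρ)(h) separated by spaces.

g h f b d e c a

Chase each element through π then ρ: a → d → g; b → f → h; c → h → f; d → e → b; e → c → d; f → b → e; g → g → c; h → a → a.
Collecting the images, πρ = [g h f b d e c a].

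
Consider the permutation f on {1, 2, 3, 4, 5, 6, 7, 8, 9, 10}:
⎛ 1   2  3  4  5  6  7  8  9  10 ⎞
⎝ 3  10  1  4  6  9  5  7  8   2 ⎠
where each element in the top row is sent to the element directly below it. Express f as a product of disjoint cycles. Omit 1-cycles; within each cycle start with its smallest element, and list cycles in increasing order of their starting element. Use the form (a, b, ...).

From 1: 1 → 3 → 1, closing the cycle (1, 3).
Continuing from each remaining unvisited element yields (1, 3)(2, 10)(5, 6, 9, 8, 7).

(1, 3)(2, 10)(5, 6, 9, 8, 7)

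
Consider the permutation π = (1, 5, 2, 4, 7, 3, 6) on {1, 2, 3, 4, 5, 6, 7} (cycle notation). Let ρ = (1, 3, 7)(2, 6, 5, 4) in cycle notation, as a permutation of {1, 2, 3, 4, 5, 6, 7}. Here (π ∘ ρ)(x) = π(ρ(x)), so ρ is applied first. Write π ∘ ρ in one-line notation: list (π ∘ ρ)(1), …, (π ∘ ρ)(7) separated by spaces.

6 1 3 4 7 2 5

Chase each element through ρ then π: 1 → 3 → 6; 2 → 6 → 1; 3 → 7 → 3; 4 → 2 → 4; 5 → 4 → 7; 6 → 5 → 2; 7 → 1 → 5.
Collecting the images, π ∘ ρ = [6 1 3 4 7 2 5].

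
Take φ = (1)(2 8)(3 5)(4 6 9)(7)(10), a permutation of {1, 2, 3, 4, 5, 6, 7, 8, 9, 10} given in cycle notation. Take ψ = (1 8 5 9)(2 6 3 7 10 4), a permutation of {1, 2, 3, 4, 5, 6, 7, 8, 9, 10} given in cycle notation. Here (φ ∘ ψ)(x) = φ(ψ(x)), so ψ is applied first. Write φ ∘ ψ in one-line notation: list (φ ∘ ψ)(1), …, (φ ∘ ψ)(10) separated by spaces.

For each element, apply ψ then φ: 1 → 8 → 2; 2 → 6 → 9; 3 → 7 → 7; 4 → 2 → 8; 5 → 9 → 4; 6 → 3 → 5; 7 → 10 → 10; 8 → 5 → 3; 9 → 1 → 1; 10 → 4 → 6.
So φ ∘ ψ in one-line form is 2 9 7 8 4 5 10 3 1 6.

2 9 7 8 4 5 10 3 1 6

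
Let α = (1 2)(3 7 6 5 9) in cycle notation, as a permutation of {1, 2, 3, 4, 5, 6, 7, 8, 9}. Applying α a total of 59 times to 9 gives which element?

5

9 lies in the 5-cycle (3 7 6 5 9).
On a 5-cycle, α^5 is the identity, so α^59 = α^4 there (59 ≡ 4 mod 5).
Stepping 4 places around the cycle: 9 → 3 → 7 → 6 → 5.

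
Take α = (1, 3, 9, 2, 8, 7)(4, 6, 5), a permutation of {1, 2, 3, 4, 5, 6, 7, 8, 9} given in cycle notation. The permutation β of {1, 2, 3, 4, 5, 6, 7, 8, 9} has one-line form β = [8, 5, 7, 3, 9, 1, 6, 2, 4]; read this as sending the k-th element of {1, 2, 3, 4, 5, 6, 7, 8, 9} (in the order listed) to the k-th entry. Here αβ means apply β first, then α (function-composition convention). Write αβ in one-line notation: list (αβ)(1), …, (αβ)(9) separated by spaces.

Chase each element through β then α: 1 → 8 → 7; 2 → 5 → 4; 3 → 7 → 1; 4 → 3 → 9; 5 → 9 → 2; 6 → 1 → 3; 7 → 6 → 5; 8 → 2 → 8; 9 → 4 → 6.
So αβ in one-line form is 7 4 1 9 2 3 5 8 6.

7 4 1 9 2 3 5 8 6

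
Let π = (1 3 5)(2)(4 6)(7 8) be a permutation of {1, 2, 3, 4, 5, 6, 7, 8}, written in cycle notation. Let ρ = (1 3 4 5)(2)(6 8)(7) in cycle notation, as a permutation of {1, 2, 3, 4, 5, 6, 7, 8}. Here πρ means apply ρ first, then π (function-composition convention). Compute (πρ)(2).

(πρ)(2) = π(ρ(2)). ρ(2) = 2, then π(2) = 2. So (πρ)(2) = 2.

2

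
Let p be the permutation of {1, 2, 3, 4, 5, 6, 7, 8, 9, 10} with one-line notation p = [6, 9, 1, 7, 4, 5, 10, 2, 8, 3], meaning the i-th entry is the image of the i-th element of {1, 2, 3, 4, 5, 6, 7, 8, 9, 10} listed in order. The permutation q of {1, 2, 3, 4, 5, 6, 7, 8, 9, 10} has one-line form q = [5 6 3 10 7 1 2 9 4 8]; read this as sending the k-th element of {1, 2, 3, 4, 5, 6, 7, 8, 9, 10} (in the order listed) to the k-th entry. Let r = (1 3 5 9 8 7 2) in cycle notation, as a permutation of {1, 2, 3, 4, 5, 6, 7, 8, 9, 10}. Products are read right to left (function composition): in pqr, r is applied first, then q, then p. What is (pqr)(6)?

(pqr)(6) = p(q(r(6))). r(6) = 6, then q(6) = 1, then p(1) = 6, so the result is 6.

6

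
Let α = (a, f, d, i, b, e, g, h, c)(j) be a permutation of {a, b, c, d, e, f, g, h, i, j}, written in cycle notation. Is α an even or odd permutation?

even

The cycle lengths are 9, 1.
A cycle is odd iff its length is even; α has 0 even-length cycles, so sgn(α) = (−1)^0 and α is even.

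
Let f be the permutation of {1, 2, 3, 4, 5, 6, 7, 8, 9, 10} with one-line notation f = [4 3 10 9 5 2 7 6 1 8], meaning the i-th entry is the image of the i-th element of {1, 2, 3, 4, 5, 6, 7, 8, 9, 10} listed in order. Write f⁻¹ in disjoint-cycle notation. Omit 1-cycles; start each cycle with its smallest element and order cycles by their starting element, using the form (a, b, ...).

First write f in disjoint cycles: (1, 4, 9)(2, 3, 10, 8, 6).
The inverse reverses every cycle; in canonical form, f⁻¹ = (1, 9, 4)(2, 6, 8, 10, 3).

(1, 9, 4)(2, 6, 8, 10, 3)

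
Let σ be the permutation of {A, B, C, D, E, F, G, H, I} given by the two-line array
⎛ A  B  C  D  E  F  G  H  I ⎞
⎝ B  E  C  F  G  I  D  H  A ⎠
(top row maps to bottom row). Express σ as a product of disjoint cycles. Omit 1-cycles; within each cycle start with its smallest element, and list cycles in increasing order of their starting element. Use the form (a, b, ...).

(A, B, E, G, D, F, I)

Iterating σ from A gives A → B → E → G → D → F → I → A; that is the 7-cycle (A, B, E, G, D, F, I).
Repeating from the next unused element and collecting all non-trivial cycles gives (A, B, E, G, D, F, I).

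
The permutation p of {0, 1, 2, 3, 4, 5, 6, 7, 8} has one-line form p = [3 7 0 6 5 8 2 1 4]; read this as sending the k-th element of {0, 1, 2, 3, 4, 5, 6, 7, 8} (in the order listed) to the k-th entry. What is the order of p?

12

The disjoint-cycle form of p has cycle lengths 4, 3, 2.
Since disjoint cycles commute, ord(p) = lcm(4, 3, 2) = 12.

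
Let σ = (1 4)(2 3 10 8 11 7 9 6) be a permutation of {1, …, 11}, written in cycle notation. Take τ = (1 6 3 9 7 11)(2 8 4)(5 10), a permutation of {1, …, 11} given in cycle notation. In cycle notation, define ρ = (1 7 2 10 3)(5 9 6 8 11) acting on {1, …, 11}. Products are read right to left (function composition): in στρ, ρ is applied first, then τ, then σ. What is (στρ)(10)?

6

(στρ)(10) = σ(τ(ρ(10))). ρ(10) = 3, then τ(3) = 9, then σ(9) = 6, so the result is 6.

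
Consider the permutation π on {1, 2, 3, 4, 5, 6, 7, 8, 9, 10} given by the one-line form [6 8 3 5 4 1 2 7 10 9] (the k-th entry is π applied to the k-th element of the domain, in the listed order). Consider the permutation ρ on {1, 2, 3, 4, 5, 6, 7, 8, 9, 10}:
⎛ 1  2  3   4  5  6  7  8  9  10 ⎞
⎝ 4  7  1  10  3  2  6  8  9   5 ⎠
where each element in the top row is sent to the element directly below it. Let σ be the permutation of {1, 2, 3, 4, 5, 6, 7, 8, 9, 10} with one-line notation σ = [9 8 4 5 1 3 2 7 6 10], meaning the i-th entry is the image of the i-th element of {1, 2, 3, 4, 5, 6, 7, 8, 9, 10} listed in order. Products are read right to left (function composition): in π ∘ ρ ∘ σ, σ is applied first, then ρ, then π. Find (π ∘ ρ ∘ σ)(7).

2

Chase 7: σ(7) = 2; ρ(2) = 7; π(7) = 2. Hence (π ∘ ρ ∘ σ)(7) = 2.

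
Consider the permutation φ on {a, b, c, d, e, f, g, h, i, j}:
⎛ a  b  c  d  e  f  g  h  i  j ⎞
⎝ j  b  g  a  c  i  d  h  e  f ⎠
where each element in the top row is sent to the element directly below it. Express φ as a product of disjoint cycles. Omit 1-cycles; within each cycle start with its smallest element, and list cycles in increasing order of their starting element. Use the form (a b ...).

Iterating φ from a gives a → j → f → i → e → c → g → d → a; that is the 8-cycle (a j f i e c g d).
Repeating from the next unused element and collecting all non-trivial cycles gives (a j f i e c g d).

(a j f i e c g d)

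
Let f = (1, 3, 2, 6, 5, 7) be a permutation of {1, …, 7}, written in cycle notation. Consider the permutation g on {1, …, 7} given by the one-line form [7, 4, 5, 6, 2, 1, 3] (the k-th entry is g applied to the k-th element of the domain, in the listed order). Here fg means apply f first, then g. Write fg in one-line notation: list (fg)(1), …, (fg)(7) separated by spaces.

5 1 4 6 3 2 7

Chase each element through f then g: 1 → 3 → 5; 2 → 6 → 1; 3 → 2 → 4; 4 → 4 → 6; 5 → 7 → 3; 6 → 5 → 2; 7 → 1 → 7.
So fg in one-line form is 5 1 4 6 3 2 7.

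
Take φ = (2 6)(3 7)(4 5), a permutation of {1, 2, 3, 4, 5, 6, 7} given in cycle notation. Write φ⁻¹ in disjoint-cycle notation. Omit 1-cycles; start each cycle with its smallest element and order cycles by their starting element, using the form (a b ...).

If φ sends a → b within a cycle, φ⁻¹ sends b → a; equivalently, reverse each cycle.
Reversing each cycle of φ and rotating so the smallest element leads gives (2 6)(3 7)(4 5).

(2 6)(3 7)(4 5)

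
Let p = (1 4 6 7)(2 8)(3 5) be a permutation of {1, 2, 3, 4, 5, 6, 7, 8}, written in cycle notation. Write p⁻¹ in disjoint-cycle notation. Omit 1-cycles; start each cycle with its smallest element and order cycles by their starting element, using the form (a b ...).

The inverse reverses each cycle.
After reversing and putting each cycle's least element first, p⁻¹ = (1 7 6 4)(2 8)(3 5).

(1 7 6 4)(2 8)(3 5)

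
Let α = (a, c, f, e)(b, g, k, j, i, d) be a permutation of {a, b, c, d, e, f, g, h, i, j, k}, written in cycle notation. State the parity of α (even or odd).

The cycle lengths are 6, 4, 1.
A cycle is odd iff its length is even; α has 2 even-length cycles, so sgn(α) = (−1)^2 and α is even.

even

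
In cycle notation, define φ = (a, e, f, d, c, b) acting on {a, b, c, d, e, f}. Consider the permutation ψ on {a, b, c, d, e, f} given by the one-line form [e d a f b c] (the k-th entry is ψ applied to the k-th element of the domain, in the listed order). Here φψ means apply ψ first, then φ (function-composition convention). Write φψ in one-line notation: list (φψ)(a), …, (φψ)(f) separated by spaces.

f c e d a b

For each element, apply ψ then φ: a → e → f; b → d → c; c → a → e; d → f → d; e → b → a; f → c → b.
So φψ in one-line form is f c e d a b.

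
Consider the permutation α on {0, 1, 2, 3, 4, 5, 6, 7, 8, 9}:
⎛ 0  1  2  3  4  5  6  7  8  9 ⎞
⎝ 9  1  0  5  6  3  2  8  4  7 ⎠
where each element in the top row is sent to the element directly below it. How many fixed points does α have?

1

The fixed points (elements with α(x) = x) are {1}, so there is 1.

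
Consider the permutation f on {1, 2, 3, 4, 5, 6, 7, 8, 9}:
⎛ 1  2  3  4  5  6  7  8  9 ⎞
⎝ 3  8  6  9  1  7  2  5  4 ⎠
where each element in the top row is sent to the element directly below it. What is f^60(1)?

2

Tracing 1 → 3 → … returns to 1 after 7 steps, so 1 lies in a 7-cycle (1, 3, 6, 7, 2, 8, 5).
Since the cycle has length 7, f^60 acts on it the same as f^4 (60 mod 7 = 4).
Stepping 4 places around the cycle: 1 → 3 → 6 → 7 → 2.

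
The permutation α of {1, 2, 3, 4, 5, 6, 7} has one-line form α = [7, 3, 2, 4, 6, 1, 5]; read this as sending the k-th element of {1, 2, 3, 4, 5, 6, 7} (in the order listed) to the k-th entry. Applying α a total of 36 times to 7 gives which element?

Tracing 7 → 5 → … returns to 7 after 4 steps, so 7 lies in a 4-cycle (1 7 5 6).
Since the cycle has length 4, α^36 acts on it the same as α^0 (36 mod 4 = 0).
So α^36(7) = 7.

7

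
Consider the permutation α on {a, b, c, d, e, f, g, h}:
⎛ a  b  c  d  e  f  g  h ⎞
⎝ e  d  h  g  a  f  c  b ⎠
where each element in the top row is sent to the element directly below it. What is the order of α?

The disjoint-cycle form of α has cycle lengths 5, 2, 1.
The order of α is the least common multiple of its cycle lengths: lcm(5, 2) = 10.

10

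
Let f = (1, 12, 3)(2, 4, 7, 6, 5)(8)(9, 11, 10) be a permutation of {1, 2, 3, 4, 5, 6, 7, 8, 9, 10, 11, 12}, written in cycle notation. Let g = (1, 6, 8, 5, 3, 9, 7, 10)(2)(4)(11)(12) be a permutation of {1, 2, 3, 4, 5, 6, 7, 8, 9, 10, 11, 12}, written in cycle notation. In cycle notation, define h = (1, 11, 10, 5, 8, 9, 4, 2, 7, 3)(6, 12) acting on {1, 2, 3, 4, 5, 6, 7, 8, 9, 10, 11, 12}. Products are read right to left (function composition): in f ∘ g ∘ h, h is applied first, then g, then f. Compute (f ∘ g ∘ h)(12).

(f ∘ g ∘ h)(12) = f(g(h(12))). h(12) = 6, then g(6) = 8, then f(8) = 8, so the result is 8.

8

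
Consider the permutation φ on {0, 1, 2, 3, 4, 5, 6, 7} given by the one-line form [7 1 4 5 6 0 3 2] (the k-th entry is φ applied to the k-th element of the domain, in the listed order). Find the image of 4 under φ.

6

4 is element number 5 of the domain, and entry number 5 of the one-line form is 6, so φ(4) = 6.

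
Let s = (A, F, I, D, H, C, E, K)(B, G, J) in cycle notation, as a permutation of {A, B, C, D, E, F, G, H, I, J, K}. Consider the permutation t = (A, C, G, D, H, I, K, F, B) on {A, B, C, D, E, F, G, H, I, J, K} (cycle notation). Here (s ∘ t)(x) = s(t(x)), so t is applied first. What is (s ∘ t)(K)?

I

t(K) = F, then s(F) = I; composing gives (s ∘ t)(K) = I.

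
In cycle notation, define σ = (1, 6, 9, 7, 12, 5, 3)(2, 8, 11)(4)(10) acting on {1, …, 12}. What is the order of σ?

21

The cycle type of σ is (7, 3, 1, 1).
Since disjoint cycles commute, ord(σ) = lcm(7, 3) = 21.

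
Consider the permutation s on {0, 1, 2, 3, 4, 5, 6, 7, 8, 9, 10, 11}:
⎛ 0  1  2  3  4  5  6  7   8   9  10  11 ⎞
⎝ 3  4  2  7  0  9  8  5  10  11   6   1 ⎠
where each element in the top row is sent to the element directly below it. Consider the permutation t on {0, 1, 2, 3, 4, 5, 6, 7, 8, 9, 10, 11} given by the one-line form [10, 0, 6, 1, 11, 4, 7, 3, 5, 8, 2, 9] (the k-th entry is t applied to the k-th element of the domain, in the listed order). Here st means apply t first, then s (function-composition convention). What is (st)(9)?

10

(st)(9) = s(t(9)). t(9) = 8, then s(8) = 10. So (st)(9) = 10.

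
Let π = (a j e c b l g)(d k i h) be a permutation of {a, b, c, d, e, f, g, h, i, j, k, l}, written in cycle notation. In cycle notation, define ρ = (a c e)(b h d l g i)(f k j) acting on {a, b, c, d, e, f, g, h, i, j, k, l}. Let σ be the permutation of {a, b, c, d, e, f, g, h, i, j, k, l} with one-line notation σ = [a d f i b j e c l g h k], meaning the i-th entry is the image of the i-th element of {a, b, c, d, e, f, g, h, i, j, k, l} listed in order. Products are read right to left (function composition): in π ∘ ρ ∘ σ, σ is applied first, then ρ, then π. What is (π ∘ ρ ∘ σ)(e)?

(π ∘ ρ ∘ σ)(e) = π(ρ(σ(e))). σ(e) = b, then ρ(b) = h, then π(h) = d, so the result is d.

d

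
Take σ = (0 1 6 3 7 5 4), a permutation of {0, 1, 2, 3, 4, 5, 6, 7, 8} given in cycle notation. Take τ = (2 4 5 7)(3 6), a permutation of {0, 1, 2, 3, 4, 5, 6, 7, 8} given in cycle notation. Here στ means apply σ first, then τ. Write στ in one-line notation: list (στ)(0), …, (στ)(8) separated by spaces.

1 3 4 2 0 5 6 7 8

Chase each element through σ then τ: 0 → 1 → 1; 1 → 6 → 3; 2 → 2 → 4; 3 → 7 → 2; 4 → 0 → 0; 5 → 4 → 5; 6 → 3 → 6; 7 → 5 → 7; 8 → 8 → 8.
So στ in one-line form is 1 3 4 2 0 5 6 7 8.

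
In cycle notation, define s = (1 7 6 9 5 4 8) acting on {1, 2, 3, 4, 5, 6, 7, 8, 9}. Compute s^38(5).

5 lies in the 7-cycle (1 7 6 9 5 4 8).
Powers repeat with period 7 on this cycle, and 38 mod 7 = 3, so s^38(5) = s^3(5).
Advancing 3 steps from 5: 5 → 4 → 8 → 1.

1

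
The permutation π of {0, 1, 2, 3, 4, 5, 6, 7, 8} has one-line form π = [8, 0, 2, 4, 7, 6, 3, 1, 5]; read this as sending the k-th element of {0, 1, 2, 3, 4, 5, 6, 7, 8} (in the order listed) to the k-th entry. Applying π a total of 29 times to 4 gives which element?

Tracing 4 → 7 → … returns to 4 after 8 steps, so 4 lies in an 8-cycle (0 8 5 6 3 4 7 1).
Since the cycle has length 8, π^29 acts on it the same as π^5 (29 mod 8 = 5).
Stepping 5 places around the cycle: 4 → 7 → 1 → 0 → 8 → 5.

5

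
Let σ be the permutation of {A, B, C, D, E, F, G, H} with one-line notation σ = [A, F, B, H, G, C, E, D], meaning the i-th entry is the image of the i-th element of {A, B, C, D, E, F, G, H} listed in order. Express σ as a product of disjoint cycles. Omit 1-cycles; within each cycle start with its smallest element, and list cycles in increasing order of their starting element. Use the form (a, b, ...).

(B, F, C)(D, H)(E, G)

Iterating σ from B gives B → F → C → B; that is the 3-cycle (B, F, C).
Repeating from the next unused element and collecting all non-trivial cycles gives (B, F, C)(D, H)(E, G).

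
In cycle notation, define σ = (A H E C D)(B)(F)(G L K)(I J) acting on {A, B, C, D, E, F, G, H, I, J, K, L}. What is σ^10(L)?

L lies in the 3-cycle (G L K).
Powers repeat with period 3 on this cycle, and 10 mod 3 = 1, so σ^10(L) = σ^1(L).
Stepping 1 place around the cycle: L → K.

K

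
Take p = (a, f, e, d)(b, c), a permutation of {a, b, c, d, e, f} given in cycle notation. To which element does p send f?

Within (a, f, e, d), f ↦ e.

e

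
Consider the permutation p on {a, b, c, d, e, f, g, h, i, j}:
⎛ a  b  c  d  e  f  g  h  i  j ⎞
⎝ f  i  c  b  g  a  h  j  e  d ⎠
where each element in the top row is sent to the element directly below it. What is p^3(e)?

j

Tracing e → g → … returns to e after 7 steps, so e lies in a 7-cycle (b, i, e, g, h, j, d).
Stepping 3 places around the cycle: e → g → h → j.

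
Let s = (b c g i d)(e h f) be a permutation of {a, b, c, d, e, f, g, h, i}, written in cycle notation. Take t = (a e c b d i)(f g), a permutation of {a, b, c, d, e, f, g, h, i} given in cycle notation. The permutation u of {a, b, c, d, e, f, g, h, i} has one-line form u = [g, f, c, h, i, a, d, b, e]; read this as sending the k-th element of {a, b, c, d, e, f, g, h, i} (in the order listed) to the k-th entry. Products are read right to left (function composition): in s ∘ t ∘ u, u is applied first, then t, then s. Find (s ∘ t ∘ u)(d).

Apply the permutations in order: u(d) = h, then t(h) = h, then s(h) = f. So (s ∘ t ∘ u)(d) = f.

f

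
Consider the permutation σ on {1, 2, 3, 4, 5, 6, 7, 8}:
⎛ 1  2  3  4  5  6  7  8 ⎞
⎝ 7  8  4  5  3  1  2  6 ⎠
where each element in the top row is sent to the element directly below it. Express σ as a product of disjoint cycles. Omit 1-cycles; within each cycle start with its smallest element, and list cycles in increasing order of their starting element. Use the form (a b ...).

(1 7 2 8 6)(3 4 5)

Iterating σ from 1 gives 1 → 7 → 2 → 8 → 6 → 1; that is the 5-cycle (1 7 2 8 6).
Continuing from each remaining unvisited element yields (1 7 2 8 6)(3 4 5).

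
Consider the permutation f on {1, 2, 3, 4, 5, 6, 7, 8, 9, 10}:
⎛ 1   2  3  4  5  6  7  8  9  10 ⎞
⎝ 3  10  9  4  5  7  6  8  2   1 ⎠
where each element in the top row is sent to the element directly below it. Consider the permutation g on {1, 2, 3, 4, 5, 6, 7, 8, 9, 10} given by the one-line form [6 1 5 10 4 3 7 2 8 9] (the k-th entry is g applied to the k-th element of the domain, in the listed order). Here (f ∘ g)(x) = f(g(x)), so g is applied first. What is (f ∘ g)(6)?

9

g(6) = 3, then f(3) = 9; composing gives (f ∘ g)(6) = 9.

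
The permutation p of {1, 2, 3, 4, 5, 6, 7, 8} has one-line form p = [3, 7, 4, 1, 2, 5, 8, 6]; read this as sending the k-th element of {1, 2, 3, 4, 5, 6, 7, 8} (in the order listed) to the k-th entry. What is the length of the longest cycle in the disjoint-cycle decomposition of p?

Decomposing into disjoint cycles gives (1, 3, 4)(2, 7, 8, 6, 5); the longest has length 5.

5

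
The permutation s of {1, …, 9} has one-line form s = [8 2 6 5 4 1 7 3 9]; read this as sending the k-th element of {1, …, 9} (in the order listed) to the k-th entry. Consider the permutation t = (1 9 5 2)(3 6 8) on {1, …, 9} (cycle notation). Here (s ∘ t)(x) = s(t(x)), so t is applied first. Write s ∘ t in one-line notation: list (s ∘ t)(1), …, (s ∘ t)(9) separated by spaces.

Chase each element through t then s: 1 → 9 → 9; 2 → 1 → 8; 3 → 6 → 1; 4 → 4 → 5; 5 → 2 → 2; 6 → 8 → 3; 7 → 7 → 7; 8 → 3 → 6; 9 → 5 → 4.
Collecting the images, s ∘ t = [9 8 1 5 2 3 7 6 4].

9 8 1 5 2 3 7 6 4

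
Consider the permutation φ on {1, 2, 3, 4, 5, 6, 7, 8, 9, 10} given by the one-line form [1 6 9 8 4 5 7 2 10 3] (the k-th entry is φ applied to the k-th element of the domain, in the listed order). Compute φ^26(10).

9

Tracing 10 → 3 → … returns to 10 after 3 steps, so 10 lies in a 3-cycle (3, 9, 10).
Since the cycle has length 3, φ^26 acts on it the same as φ^2 (26 mod 3 = 2).
Advancing 2 steps from 10: 10 → 3 → 9.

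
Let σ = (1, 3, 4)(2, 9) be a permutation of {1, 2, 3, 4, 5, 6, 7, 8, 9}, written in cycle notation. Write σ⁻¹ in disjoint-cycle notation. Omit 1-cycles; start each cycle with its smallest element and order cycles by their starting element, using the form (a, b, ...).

Inverting a permutation written in cycle notation just reverses the order within every cycle.
After reversing and putting each cycle's least element first, σ⁻¹ = (1, 4, 3)(2, 9).

(1, 4, 3)(2, 9)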